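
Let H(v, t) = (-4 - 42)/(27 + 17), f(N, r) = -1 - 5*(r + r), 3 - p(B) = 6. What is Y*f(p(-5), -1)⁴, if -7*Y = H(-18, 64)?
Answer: 150903/154 ≈ 979.89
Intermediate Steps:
p(B) = -3 (p(B) = 3 - 1*6 = 3 - 6 = -3)
f(N, r) = -1 - 10*r (f(N, r) = -1 - 5*2*r = -1 - 10*r)
H(v, t) = -23/22 (H(v, t) = -46/44 = -46*1/44 = -23/22)
Y = 23/154 (Y = -⅐*(-23/22) = 23/154 ≈ 0.14935)
Y*f(p(-5), -1)⁴ = 23*(-1 - 10*(-1))⁴/154 = 23*(-1 + 10)⁴/154 = (23/154)*9⁴ = (23/154)*6561 = 150903/154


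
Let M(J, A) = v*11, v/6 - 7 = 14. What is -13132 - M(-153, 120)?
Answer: -14518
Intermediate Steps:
v = 126 (v = 42 + 6*14 = 42 + 84 = 126)
M(J, A) = 1386 (M(J, A) = 126*11 = 1386)
-13132 - M(-153, 120) = -13132 - 1*1386 = -13132 - 1386 = -14518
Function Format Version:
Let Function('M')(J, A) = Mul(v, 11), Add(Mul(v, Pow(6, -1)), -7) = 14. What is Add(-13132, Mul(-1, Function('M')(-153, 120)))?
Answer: -14518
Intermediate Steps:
v = 126 (v = Add(42, Mul(6, 14)) = Add(42, 84) = 126)
Function('M')(J, A) = 1386 (Function('M')(J, A) = Mul(126, 11) = 1386)
Add(-13132, Mul(-1, Function('M')(-153, 120))) = Add(-13132, Mul(-1, 1386)) = Add(-13132, -1386) = -14518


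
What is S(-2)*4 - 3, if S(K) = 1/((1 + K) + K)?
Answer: -13/3 ≈ -4.3333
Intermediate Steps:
S(K) = 1/(1 + 2*K)
S(-2)*4 - 3 = 4/(1 + 2*(-2)) - 3 = 4/(1 - 4) - 3 = 4/(-3) - 3 = -⅓*4 - 3 = -4/3 - 3 = -13/3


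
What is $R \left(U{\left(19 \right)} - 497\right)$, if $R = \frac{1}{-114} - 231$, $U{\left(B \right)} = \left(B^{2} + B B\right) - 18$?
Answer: $- \frac{1817115}{38} \approx -47819.0$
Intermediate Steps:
$U{\left(B \right)} = -18 + 2 B^{2}$ ($U{\left(B \right)} = \left(B^{2} + B^{2}\right) - 18 = 2 B^{2} - 18 = -18 + 2 B^{2}$)
$R = - \frac{26335}{114}$ ($R = - \frac{1}{114} - 231 = - \frac{26335}{114} \approx -231.01$)
$R \left(U{\left(19 \right)} - 497\right) = - \frac{26335 \left(\left(-18 + 2 \cdot 19^{2}\right) - 497\right)}{114} = - \frac{26335 \left(\left(-18 + 2 \cdot 361\right) - 497\right)}{114} = - \frac{26335 \left(\left(-18 + 722\right) - 497\right)}{114} = - \frac{26335 \left(704 - 497\right)}{114} = \left(- \frac{26335}{114}\right) 207 = - \frac{1817115}{38}$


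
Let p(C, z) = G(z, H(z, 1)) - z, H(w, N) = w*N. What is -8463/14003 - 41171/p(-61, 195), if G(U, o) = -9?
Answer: 574791061/2856612 ≈ 201.21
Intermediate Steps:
H(w, N) = N*w
p(C, z) = -9 - z
-8463/14003 - 41171/p(-61, 195) = -8463/14003 - 41171/(-9 - 1*195) = -8463*1/14003 - 41171/(-9 - 195) = -8463/14003 - 41171/(-204) = -8463/14003 - 41171*(-1/204) = -8463/14003 + 41171/204 = 574791061/2856612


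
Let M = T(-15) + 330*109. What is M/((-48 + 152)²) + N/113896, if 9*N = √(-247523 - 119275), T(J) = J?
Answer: 35955/10816 + I*√366798/1025064 ≈ 3.3242 + 0.00059083*I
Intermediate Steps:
M = 35955 (M = -15 + 330*109 = -15 + 35970 = 35955)
N = I*√366798/9 (N = √(-247523 - 119275)/9 = √(-366798)/9 = (I*√366798)/9 = I*√366798/9 ≈ 67.293*I)
M/((-48 + 152)²) + N/113896 = 35955/((-48 + 152)²) + (I*√366798/9)/113896 = 35955/(104²) + (I*√366798/9)*(1/113896) = 35955/10816 + I*√366798/1025064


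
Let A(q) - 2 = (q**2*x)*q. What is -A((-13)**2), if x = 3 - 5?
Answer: 9653616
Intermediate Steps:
x = -2
A(q) = 2 - 2*q**3 (A(q) = 2 + (q**2*(-2))*q = 2 + (-2*q**2)*q = 2 - 2*q**3)
-A((-13)**2) = -(2 - 2*((-13)**2)**3) = -(2 - 2*169**3) = -(2 - 2*4826809) = -(2 - 9653618) = -1*(-9653616) = 9653616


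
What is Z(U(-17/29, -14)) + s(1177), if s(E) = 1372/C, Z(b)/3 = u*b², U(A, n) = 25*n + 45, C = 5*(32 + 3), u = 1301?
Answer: 9076914571/25 ≈ 3.6308e+8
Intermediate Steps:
C = 175 (C = 5*35 = 175)
U(A, n) = 45 + 25*n
Z(b) = 3903*b² (Z(b) = 3*(1301*b²) = 3903*b²)
s(E) = 196/25 (s(E) = 1372/175 = 1372*(1/175) = 196/25)
Z(U(-17/29, -14)) + s(1177) = 3903*(45 + 25*(-14))² + 196/25 = 3903*(45 - 350)² + 196/25 = 3903*(-305)² + 196/25 = 3903*93025 + 196/25 = 363076575 + 196/25 = 9076914571/25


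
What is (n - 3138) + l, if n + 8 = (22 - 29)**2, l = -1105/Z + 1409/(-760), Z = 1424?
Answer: -419317937/135280 ≈ -3099.6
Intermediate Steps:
l = -355777/135280 (l = -1105/1424 + 1409/(-760) = -1105*1/1424 + 1409*(-1/760) = -1105/1424 - 1409/760 = -355777/135280 ≈ -2.6299)
n = 41 (n = -8 + (22 - 29)**2 = -8 + (-7)**2 = -8 + 49 = 41)
(n - 3138) + l = (41 - 3138) - 355777/135280 = -3097 - 355777/135280 = -419317937/135280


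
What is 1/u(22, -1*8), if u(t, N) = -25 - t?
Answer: -1/47 ≈ -0.021277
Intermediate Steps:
1/u(22, -1*8) = 1/(-25 - 1*22) = 1/(-25 - 22) = 1/(-47) = -1/47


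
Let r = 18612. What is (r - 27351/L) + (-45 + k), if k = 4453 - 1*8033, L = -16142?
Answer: 241947505/16142 ≈ 14989.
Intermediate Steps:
k = -3580 (k = 4453 - 8033 = -3580)
(r - 27351/L) + (-45 + k) = (18612 - 27351/(-16142)) + (-45 - 3580) = (18612 - 27351*(-1/16142)) - 3625 = (18612 + 27351/16142) - 3625 = 300462255/16142 - 3625 = 241947505/16142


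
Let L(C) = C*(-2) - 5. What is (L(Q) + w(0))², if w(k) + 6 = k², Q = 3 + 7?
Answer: 961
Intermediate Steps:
Q = 10
w(k) = -6 + k²
L(C) = -5 - 2*C (L(C) = -2*C - 5 = -5 - 2*C)
(L(Q) + w(0))² = ((-5 - 2*10) + (-6 + 0²))² = ((-5 - 20) + (-6 + 0))² = (-25 - 6)² = (-31)² = 961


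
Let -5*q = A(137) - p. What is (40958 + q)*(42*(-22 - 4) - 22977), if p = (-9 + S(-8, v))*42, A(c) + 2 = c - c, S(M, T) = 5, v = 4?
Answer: -4925095056/5 ≈ -9.8502e+8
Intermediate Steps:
A(c) = -2 (A(c) = -2 + (c - c) = -2 + 0 = -2)
p = -168 (p = (-9 + 5)*42 = -4*42 = -168)
q = -166/5 (q = -(-2 - 1*(-168))/5 = -(-2 + 168)/5 = -⅕*166 = -166/5 ≈ -33.200)
(40958 + q)*(42*(-22 - 4) - 22977) = (40958 - 166/5)*(42*(-22 - 4) - 22977) = 204624*(42*(-26) - 22977)/5 = 204624*(-1092 - 22977)/5 = (204624/5)*(-24069) = -4925095056/5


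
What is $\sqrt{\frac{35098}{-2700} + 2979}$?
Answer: $\frac{\sqrt{24024606}}{90} \approx 54.461$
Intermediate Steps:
$\sqrt{\frac{35098}{-2700} + 2979} = \sqrt{35098 \left(- \frac{1}{2700}\right) + 2979} = \sqrt{- \frac{17549}{1350} + 2979} = \sqrt{\frac{4004101}{1350}} = \frac{\sqrt{24024606}}{90}$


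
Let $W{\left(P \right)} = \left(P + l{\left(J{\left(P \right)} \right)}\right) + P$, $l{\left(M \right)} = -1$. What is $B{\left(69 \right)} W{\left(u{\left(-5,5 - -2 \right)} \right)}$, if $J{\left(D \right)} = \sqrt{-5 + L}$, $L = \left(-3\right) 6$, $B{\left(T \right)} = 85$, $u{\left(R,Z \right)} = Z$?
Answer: $1105$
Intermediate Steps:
$L = -18$
$J{\left(D \right)} = i \sqrt{23}$ ($J{\left(D \right)} = \sqrt{-5 - 18} = \sqrt{-23} = i \sqrt{23}$)
$W{\left(P \right)} = -1 + 2 P$ ($W{\left(P \right)} = \left(P - 1\right) + P = \left(-1 + P\right) + P = -1 + 2 P$)
$B{\left(69 \right)} W{\left(u{\left(-5,5 - -2 \right)} \right)} = 85 \left(-1 + 2 \left(5 - -2\right)\right) = 85 \left(-1 + 2 \left(5 + 2\right)\right) = 85 \left(-1 + 2 \cdot 7\right) = 85 \left(-1 + 14\right) = 85 \cdot 13 = 1105$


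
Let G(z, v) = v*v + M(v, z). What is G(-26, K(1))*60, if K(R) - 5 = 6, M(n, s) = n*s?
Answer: -9900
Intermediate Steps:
K(R) = 11 (K(R) = 5 + 6 = 11)
G(z, v) = v² + v*z (G(z, v) = v*v + v*z = v² + v*z)
G(-26, K(1))*60 = (11*(11 - 26))*60 = (11*(-15))*60 = -165*60 = -9900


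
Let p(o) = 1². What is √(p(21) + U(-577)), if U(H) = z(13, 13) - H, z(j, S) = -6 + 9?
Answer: √581 ≈ 24.104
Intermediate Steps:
z(j, S) = 3
U(H) = 3 - H
p(o) = 1
√(p(21) + U(-577)) = √(1 + (3 - 1*(-577))) = √(1 + (3 + 577)) = √(1 + 580) = √581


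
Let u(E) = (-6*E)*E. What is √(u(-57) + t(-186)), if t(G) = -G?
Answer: 2*I*√4827 ≈ 138.95*I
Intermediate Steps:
u(E) = -6*E²
√(u(-57) + t(-186)) = √(-6*(-57)² - 1*(-186)) = √(-6*3249 + 186) = √(-19494 + 186) = √(-19308) = 2*I*√4827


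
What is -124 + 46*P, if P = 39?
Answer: 1670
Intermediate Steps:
-124 + 46*P = -124 + 46*39 = -124 + 1794 = 1670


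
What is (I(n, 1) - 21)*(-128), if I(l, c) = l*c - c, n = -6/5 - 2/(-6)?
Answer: 43904/15 ≈ 2926.9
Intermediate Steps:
n = -13/15 (n = -6*⅕ - 2*(-⅙) = -6/5 + ⅓ = -13/15 ≈ -0.86667)
I(l, c) = -c + c*l (I(l, c) = c*l - c = -c + c*l)
(I(n, 1) - 21)*(-128) = (1*(-1 - 13/15) - 21)*(-128) = (1*(-28/15) - 21)*(-128) = (-28/15 - 21)*(-128) = -343/15*(-128) = 43904/15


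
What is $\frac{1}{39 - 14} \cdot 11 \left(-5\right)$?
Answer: $- \frac{11}{5} \approx -2.2$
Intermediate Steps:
$\frac{1}{39 - 14} \cdot 11 \left(-5\right) = \frac{1}{25} \cdot 11 \left(-5\right) = \frac{11}{25} \left(-5\right) = - \frac{11}{5}$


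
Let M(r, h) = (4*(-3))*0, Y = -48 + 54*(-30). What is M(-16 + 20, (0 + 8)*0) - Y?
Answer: 1668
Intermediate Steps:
Y = -1668 (Y = -48 - 1620 = -1668)
M(r, h) = 0 (M(r, h) = -12*0 = 0)
M(-16 + 20, (0 + 8)*0) - Y = 0 - 1*(-1668) = 0 + 1668 = 1668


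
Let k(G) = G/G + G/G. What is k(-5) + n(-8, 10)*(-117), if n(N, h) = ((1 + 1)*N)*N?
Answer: -14974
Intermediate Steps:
n(N, h) = 2*N² (n(N, h) = (2*N)*N = 2*N²)
k(G) = 2 (k(G) = 1 + 1 = 2)
k(-5) + n(-8, 10)*(-117) = 2 + (2*(-8)²)*(-117) = 2 + (2*64)*(-117) = 2 + 128*(-117) = 2 - 14976 = -14974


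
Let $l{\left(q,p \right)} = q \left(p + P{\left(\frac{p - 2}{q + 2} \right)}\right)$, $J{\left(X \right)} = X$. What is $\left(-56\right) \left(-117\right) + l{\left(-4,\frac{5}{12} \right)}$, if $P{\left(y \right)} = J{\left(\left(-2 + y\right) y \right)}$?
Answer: $\frac{943799}{144} \approx 6554.2$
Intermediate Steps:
$P{\left(y \right)} = y \left(-2 + y\right)$ ($P{\left(y \right)} = \left(-2 + y\right) y = y \left(-2 + y\right)$)
$l{\left(q,p \right)} = q \left(p + \frac{\left(-2 + p\right) \left(-2 + \frac{-2 + p}{2 + q}\right)}{2 + q}\right)$ ($l{\left(q,p \right)} = q \left(p + \frac{p - 2}{q + 2} \left(-2 + \frac{p - 2}{q + 2}\right)\right) = q \left(p + \frac{-2 + p}{2 + q} \left(-2 + \frac{-2 + p}{2 + q}\right)\right) = q \left(p + \frac{\left(-2 + p\right) \left(-2 + \frac{-2 + p}{2 + q}\right)}{2 + q}\right)$)
$\left(-56\right) \left(-117\right) + l{\left(-4,\frac{5}{12} \right)} = \left(-56\right) \left(-117\right) - \frac{4 \left(\frac{5}{12} \left(2 - 4\right)^{2} + \left(-2 + \frac{5}{12}\right) \left(-6 + \frac{5}{12} - -8\right)\right)}{\left(2 - 4\right)^{2}} = 6552 - \frac{4 \left(5 \cdot \frac{1}{12} \left(-2\right)^{2} + \left(-2 + 5 \cdot \frac{1}{12}\right) \left(-6 + 5 \cdot \frac{1}{12} + 8\right)\right)}{4} = 6552 - 1 \left(\frac{5}{12} \cdot 4 + \left(-2 + \frac{5}{12}\right) \left(-6 + \frac{5}{12} + 8\right)\right) = 6552 - 1 \left(\frac{5}{3} - \frac{551}{144}\right) = 6552 - 1 \left(- \frac{311}{144}\right) = 6552 + \frac{311}{144} = \frac{943799}{144}$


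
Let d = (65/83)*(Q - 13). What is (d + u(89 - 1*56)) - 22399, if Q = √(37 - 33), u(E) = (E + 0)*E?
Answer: -1769445/83 ≈ -21319.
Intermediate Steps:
u(E) = E² (u(E) = E*E = E²)
Q = 2 (Q = √4 = 2)
d = -715/83 (d = (65/83)*(2 - 13) = (65*(1/83))*(-11) = (65/83)*(-11) = -715/83 ≈ -8.6145)
(d + u(89 - 1*56)) - 22399 = (-715/83 + (89 - 1*56)²) - 22399 = (-715/83 + (89 - 56)²) - 22399 = (-715/83 + 33²) - 22399 = (-715/83 + 1089) - 22399 = 89672/83 - 22399 = -1769445/83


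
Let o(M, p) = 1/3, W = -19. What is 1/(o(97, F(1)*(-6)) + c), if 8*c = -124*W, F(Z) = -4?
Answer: 6/1769 ≈ 0.0033917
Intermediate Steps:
o(M, p) = ⅓
c = 589/2 (c = (-124*(-19))/8 = (⅛)*2356 = 589/2 ≈ 294.50)
1/(o(97, F(1)*(-6)) + c) = 1/(⅓ + 589/2) = 1/(1769/6) = 6/1769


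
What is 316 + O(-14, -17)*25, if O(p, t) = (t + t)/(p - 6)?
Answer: 717/2 ≈ 358.50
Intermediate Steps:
O(p, t) = 2*t/(-6 + p) (O(p, t) = (2*t)/(-6 + p) = 2*t/(-6 + p))
316 + O(-14, -17)*25 = 316 + (2*(-17)/(-6 - 14))*25 = 316 + (2*(-17)/(-20))*25 = 316 + (2*(-17)*(-1/20))*25 = 316 + (17/10)*25 = 316 + 85/2 = 717/2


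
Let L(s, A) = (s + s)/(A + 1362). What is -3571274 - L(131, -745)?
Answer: -2203476320/617 ≈ -3.5713e+6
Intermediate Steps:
L(s, A) = 2*s/(1362 + A) (L(s, A) = (2*s)/(1362 + A) = 2*s/(1362 + A))
-3571274 - L(131, -745) = -3571274 - 2*131/(1362 - 745) = -3571274 - 2*131/617 = -3571274 - 1*262/617 = -3571274 - 262/617 = -2203476320/617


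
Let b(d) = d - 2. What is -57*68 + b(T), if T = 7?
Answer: -3871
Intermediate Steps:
b(d) = -2 + d
-57*68 + b(T) = -57*68 + (-2 + 7) = -3876 + 5 = -3871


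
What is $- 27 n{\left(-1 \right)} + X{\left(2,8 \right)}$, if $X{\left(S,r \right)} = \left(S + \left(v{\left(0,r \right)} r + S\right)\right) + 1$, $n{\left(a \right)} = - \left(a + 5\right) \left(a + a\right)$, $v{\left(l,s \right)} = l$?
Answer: $-211$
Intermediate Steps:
$n{\left(a \right)} = - 2 a \left(5 + a\right)$ ($n{\left(a \right)} = - \left(5 + a\right) 2 a = - 2 a \left(5 + a\right)$)
$X{\left(S,r \right)} = 1 + 2 S$ ($X{\left(S,r \right)} = \left(S + \left(0 r + S\right)\right) + 1 = \left(S + \left(0 + S\right)\right) + 1 = \left(S + S\right) + 1 = 2 S + 1 = 1 + 2 S$)
$- 27 n{\left(-1 \right)} + X{\left(2,8 \right)} = - 27 \left(\left(-2\right) \left(-1\right) \left(5 - 1\right)\right) + \left(1 + 2 \cdot 2\right) = - 27 \left(\left(-2\right) \left(-1\right) 4\right) + \left(1 + 4\right) = \left(-27\right) 8 + 5 = -216 + 5 = -211$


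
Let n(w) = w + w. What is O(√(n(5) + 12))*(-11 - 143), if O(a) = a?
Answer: -154*√22 ≈ -722.32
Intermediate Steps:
n(w) = 2*w
O(√(n(5) + 12))*(-11 - 143) = √(2*5 + 12)*(-11 - 143) = √(10 + 12)*(-154) = √22*(-154) = -154*√22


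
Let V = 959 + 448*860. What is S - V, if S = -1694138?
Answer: -2080377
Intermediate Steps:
V = 386239 (V = 959 + 385280 = 386239)
S - V = -1694138 - 1*386239 = -1694138 - 386239 = -2080377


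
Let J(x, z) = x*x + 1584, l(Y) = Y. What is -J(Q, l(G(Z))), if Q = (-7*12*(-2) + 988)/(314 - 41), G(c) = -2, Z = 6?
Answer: -119390272/74529 ≈ -1601.9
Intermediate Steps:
Q = 1156/273 (Q = (-84*(-2) + 988)/273 = (168 + 988)*(1/273) = 1156*(1/273) = 1156/273 ≈ 4.2344)
J(x, z) = 1584 + x² (J(x, z) = x² + 1584 = 1584 + x²)
-J(Q, l(G(Z))) = -(1584 + (1156/273)²) = -(1584 + 1336336/74529) = -1*119390272/74529 = -119390272/74529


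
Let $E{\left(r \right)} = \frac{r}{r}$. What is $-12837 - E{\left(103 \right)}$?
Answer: $-12838$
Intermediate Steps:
$E{\left(r \right)} = 1$
$-12837 - E{\left(103 \right)} = -12837 - 1 = -12838$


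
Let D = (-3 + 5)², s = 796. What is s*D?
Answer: 3184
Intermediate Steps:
D = 4 (D = 2² = 4)
s*D = 796*4 = 3184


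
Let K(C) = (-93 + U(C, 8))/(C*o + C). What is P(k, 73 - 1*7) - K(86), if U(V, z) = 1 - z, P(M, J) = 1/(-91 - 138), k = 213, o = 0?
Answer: 11407/9847 ≈ 1.1584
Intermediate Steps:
P(M, J) = -1/229 (P(M, J) = 1/(-229) = -1/229)
K(C) = -100/C (K(C) = (-93 + (1 - 1*8))/(C*0 + C) = (-93 + (1 - 8))/(0 + C) = (-93 - 7)/C = -100/C)
P(k, 73 - 1*7) - K(86) = -1/229 - (-100)/86 = -1/229 - 1*(-50/43) = -1/229 + 50/43 = 11407/9847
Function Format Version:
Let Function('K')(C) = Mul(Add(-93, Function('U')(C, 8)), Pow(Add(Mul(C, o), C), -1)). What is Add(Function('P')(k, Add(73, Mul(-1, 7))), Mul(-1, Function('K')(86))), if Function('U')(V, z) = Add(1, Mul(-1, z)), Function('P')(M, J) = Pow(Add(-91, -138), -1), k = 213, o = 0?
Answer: Rational(11407, 9847) ≈ 1.1584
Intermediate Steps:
Function('P')(M, J) = Rational(-1, 229) (Function('P')(M, J) = Pow(-229, -1) = Rational(-1, 229))
Function('K')(C) = Mul(-100, Pow(C, -1)) (Function('K')(C) = Mul(Add(-93, Add(1, Mul(-1, 8))), Pow(Add(Mul(C, 0), C), -1)) = Mul(Add(-93, Add(1, -8)), Pow(Add(0, C), -1)) = Mul(Add(-93, -7), Pow(C, -1)) = Mul(-100, Pow(C, -1)))
Add(Function('P')(k, Add(73, Mul(-1, 7))), Mul(-1, Function('K')(86))) = Add(Rational(-1, 229), Mul(-1, Mul(-100, Pow(86, -1)))) = Add(Rational(-1, 229), Mul(-1, Mul(-100, Rational(1, 86)))) = Add(Rational(-1, 229), Mul(-1, Rational(-50, 43))) = Add(Rational(-1, 229), Rational(50, 43)) = Rational(11407, 9847)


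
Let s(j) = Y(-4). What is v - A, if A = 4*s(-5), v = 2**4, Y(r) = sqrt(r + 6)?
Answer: 16 - 4*sqrt(2) ≈ 10.343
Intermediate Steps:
Y(r) = sqrt(6 + r)
s(j) = sqrt(2) (s(j) = sqrt(6 - 4) = sqrt(2))
v = 16
A = 4*sqrt(2) ≈ 5.6569
v - A = 16 - 4*sqrt(2)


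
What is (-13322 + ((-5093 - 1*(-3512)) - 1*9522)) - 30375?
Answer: -54800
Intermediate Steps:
(-13322 + ((-5093 - 1*(-3512)) - 1*9522)) - 30375 = (-13322 + ((-5093 + 3512) - 9522)) - 30375 = (-13322 + (-1581 - 9522)) - 30375 = (-13322 - 11103) - 30375 = -24425 - 30375 = -54800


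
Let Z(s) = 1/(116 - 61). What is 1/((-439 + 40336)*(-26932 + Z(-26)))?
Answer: -5/5372526393 ≈ -9.3066e-10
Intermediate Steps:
Z(s) = 1/55
1/((-439 + 40336)*(-26932 + Z(-26))) = 1/((-439 + 40336)*(-26932 + 1/55)) = 1/(39897*(-1481259/55)) = 1/(-5372526393/5) = -5/5372526393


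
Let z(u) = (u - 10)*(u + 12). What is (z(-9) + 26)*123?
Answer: -3813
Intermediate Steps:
z(u) = (-10 + u)*(12 + u)
(z(-9) + 26)*123 = ((-120 + (-9)² + 2*(-9)) + 26)*123 = ((-120 + 81 - 18) + 26)*123 = (-57 + 26)*123 = -31*123 = -3813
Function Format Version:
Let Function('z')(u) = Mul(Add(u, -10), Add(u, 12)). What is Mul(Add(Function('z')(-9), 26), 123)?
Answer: -3813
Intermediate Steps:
Function('z')(u) = Mul(Add(-10, u), Add(12, u))
Mul(Add(Function('z')(-9), 26), 123) = Mul(Add(Add(-120, Pow(-9, 2), Mul(2, -9)), 26), 123) = Mul(Add(Add(-120, 81, -18), 26), 123) = Mul(Add(-57, 26), 123) = Mul(-31, 123) = -3813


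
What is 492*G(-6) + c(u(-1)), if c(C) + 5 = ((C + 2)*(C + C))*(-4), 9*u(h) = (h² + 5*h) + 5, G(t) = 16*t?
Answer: -3826349/81 ≈ -47239.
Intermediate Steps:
u(h) = 5/9 + h²/9 + 5*h/9 (u(h) = ((h² + 5*h) + 5)/9 = (5 + h² + 5*h)/9 = 5/9 + h²/9 + 5*h/9)
c(C) = -5 - 8*C*(2 + C) (c(C) = -5 + ((C + 2)*(C + C))*(-4) = -5 + ((2 + C)*(2*C))*(-4) = -5 + (2*C*(2 + C))*(-4) = -5 - 8*C*(2 + C))
492*G(-6) + c(u(-1)) = 492*(16*(-6)) + (-5 - 16*(5/9 + (⅑)*(-1)² + (5/9)*(-1)) - 8*(5/9 + (⅑)*(-1)² + (5/9)*(-1))²) = 492*(-96) + (-5 - 16*(5/9 + (⅑)*1 - 5/9) - 8*(5/9 + (⅑)*1 - 5/9)²) = -47232 + (-5 - 16*(5/9 + ⅑ - 5/9) - 8*(5/9 + ⅑ - 5/9)²) = -47232 + (-5 - 16*⅑ - 8*(⅑)²) = -47232 + (-5 - 16/9 - 8*1/81) = -47232 + (-5 - 16/9 - 8/81) = -47232 - 557/81 = -3826349/81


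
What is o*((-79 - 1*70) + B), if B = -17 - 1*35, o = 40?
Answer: -8040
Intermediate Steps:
B = -52 (B = -17 - 35 = -52)
o*((-79 - 1*70) + B) = 40*((-79 - 1*70) - 52) = 40*((-79 - 70) - 52) = 40*(-149 - 52) = 40*(-201) = -8040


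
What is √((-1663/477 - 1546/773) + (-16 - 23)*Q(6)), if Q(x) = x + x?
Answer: I*√11970209/159 ≈ 21.76*I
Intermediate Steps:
Q(x) = 2*x
√((-1663/477 - 1546/773) + (-16 - 23)*Q(6)) = √((-1663/477 - 1546/773) + (-16 - 23)*(2*6)) = √((-1663*1/477 - 1546*1/773) - 39*12) = √((-1663/477 - 2) - 468) = √(-2617/477 - 468) = √(-225853/477) = I*√11970209/159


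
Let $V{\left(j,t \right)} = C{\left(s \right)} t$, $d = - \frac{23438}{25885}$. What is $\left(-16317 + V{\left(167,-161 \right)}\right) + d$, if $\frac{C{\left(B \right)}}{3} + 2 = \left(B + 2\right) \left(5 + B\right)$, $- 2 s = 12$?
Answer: $- \frac{447393893}{25885} \approx -17284.0$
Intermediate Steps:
$d = - \frac{23438}{25885}$ ($d = \left(-23438\right) \frac{1}{25885} = - \frac{23438}{25885} \approx -0.90547$)
$s = -6$ ($s = \left(- \frac{1}{2}\right) 12 = -6$)
$C{\left(B \right)} = -6 + 3 \left(2 + B\right) \left(5 + B\right)$ ($C{\left(B \right)} = -6 + 3 \left(B + 2\right) \left(5 + B\right) = -6 + 3 \left(2 + B\right) \left(5 + B\right)$)
$V{\left(j,t \right)} = 6 t$ ($V{\left(j,t \right)} = \left(24 + 3 \left(-6\right)^{2} + 21 \left(-6\right)\right) t = \left(24 + 3 \cdot 36 - 126\right) t = \left(24 + 108 - 126\right) t = 6 t$)
$\left(-16317 + V{\left(167,-161 \right)}\right) + d = \left(-16317 + 6 \left(-161\right)\right) - \frac{23438}{25885} = \left(-16317 - 966\right) - \frac{23438}{25885} = -17283 - \frac{23438}{25885} = - \frac{447393893}{25885}$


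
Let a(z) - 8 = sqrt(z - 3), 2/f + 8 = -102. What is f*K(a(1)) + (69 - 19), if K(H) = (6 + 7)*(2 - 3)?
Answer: 2763/55 ≈ 50.236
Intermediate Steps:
f = -1/55 (f = 2/(-8 - 102) = 2/(-110) = 2*(-1/110) = -1/55 ≈ -0.018182)
a(z) = 8 + sqrt(-3 + z) (a(z) = 8 + sqrt(z - 3) = 8 + sqrt(-3 + z))
K(H) = -13 (K(H) = 13*(-1) = -13)
f*K(a(1)) + (69 - 19) = -1/55*(-13) + (69 - 19) = 13/55 + 50 = 2763/55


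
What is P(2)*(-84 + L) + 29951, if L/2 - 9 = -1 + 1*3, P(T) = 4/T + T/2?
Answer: 29765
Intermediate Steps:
P(T) = T/2 + 4/T (P(T) = 4/T + T*(½) = 4/T + T/2 = T/2 + 4/T)
L = 22 (L = 18 + 2*(-1 + 1*3) = 18 + 2*(-1 + 3) = 18 + 2*2 = 18 + 4 = 22)
P(2)*(-84 + L) + 29951 = ((½)*2 + 4/2)*(-84 + 22) + 29951 = (1 + 4*(½))*(-62) + 29951 = (1 + 2)*(-62) + 29951 = 3*(-62) + 29951 = -186 + 29951 = 29765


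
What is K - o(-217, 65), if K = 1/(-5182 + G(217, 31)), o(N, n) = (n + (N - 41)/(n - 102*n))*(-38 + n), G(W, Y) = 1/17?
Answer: -1015583873918/578330545 ≈ -1756.1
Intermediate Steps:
G(W, Y) = 1/17
o(N, n) = (-38 + n)*(n - (-41 + N)/(101*n)) (o(N, n) = (n + (-41 + N)/((-101*n)))*(-38 + n) = (n + (-41 + N)*(-1/(101*n)))*(-38 + n) = (n - (-41 + N)/(101*n))*(-38 + n) = (-38 + n)*(n - (-41 + N)/(101*n)))
K = -17/88093 (K = 1/(-5182 + 1/17) = 1/(-88093/17) = -17/88093 ≈ -0.00019298)
K - o(-217, 65) = -17/88093 - (-1558 + 38*(-217) - 1*65*(-41 - 217 - 101*65**2 + 3838*65))/(101*65) = -17/88093 - (-1558 - 8246 - 1*65*(-41 - 217 - 101*4225 + 249470))/(101*65) = -17/88093 - (-1558 - 8246 - 1*65*(-41 - 217 - 426725 + 249470))/(101*65) = -17/88093 - (-1558 - 8246 - 1*65*(-177513))/(101*65) = -17/88093 - (-1558 - 8246 + 11538345)/(101*65) = -17/88093 - 11528541/(101*65) = -17/88093 - 1*11528541/6565 = -17/88093 - 11528541/6565 = -1015583873918/578330545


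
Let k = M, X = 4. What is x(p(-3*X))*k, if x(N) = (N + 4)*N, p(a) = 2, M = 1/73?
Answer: 12/73 ≈ 0.16438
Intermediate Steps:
M = 1/73 ≈ 0.013699
k = 1/73 ≈ 0.013699
x(N) = N*(4 + N) (x(N) = (4 + N)*N = N*(4 + N))
x(p(-3*X))*k = (2*(4 + 2))*(1/73) = (2*6)*(1/73) = 12*(1/73) = 12/73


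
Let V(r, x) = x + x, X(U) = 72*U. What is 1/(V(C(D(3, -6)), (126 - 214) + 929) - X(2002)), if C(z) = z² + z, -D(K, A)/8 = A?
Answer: -1/142462 ≈ -7.0194e-6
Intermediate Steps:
D(K, A) = -8*A
C(z) = z + z²
V(r, x) = 2*x
1/(V(C(D(3, -6)), (126 - 214) + 929) - X(2002)) = 1/(2*((126 - 214) + 929) - 72*2002) = 1/(2*(-88 + 929) - 1*144144) = 1/(2*841 - 144144) = 1/(1682 - 144144) = 1/(-142462) = -1/142462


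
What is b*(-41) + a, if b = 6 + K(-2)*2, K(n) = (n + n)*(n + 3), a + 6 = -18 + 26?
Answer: 84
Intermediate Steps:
a = 2 (a = -6 + (-18 + 26) = -6 + 8 = 2)
K(n) = 2*n*(3 + n) (K(n) = (2*n)*(3 + n) = 2*n*(3 + n))
b = -2 (b = 6 + (2*(-2)*(3 - 2))*2 = 6 + (2*(-2)*1)*2 = 6 - 4*2 = 6 - 8 = -2)
b*(-41) + a = -2*(-41) + 2 = 82 + 2 = 84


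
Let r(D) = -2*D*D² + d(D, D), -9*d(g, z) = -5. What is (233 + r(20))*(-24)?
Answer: 1135184/3 ≈ 3.7839e+5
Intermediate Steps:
d(g, z) = 5/9 (d(g, z) = -⅑*(-5) = 5/9)
r(D) = 5/9 - 2*D³ (r(D) = -2*D*D² + 5/9 = -2*D³ + 5/9 = 5/9 - 2*D³)
(233 + r(20))*(-24) = (233 + (5/9 - 2*20³))*(-24) = (233 + (5/9 - 2*8000))*(-24) = (233 + (5/9 - 16000))*(-24) = (233 - 143995/9)*(-24) = -141898/9*(-24) = 1135184/3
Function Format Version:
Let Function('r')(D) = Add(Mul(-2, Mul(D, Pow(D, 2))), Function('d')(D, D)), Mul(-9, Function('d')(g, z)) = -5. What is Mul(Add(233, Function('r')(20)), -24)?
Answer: Rational(1135184, 3) ≈ 3.7839e+5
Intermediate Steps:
Function('d')(g, z) = Rational(5, 9) (Function('d')(g, z) = Mul(Rational(-1, 9), -5) = Rational(5, 9))
Function('r')(D) = Add(Rational(5, 9), Mul(-2, Pow(D, 3))) (Function('r')(D) = Add(Mul(-2, Mul(D, Pow(D, 2))), Rational(5, 9)) = Add(Mul(-2, Pow(D, 3)), Rational(5, 9)) = Add(Rational(5, 9), Mul(-2, Pow(D, 3))))
Mul(Add(233, Function('r')(20)), -24) = Mul(Add(233, Add(Rational(5, 9), Mul(-2, Pow(20, 3)))), -24) = Mul(Add(233, Add(Rational(5, 9), Mul(-2, 8000))), -24) = Mul(Add(233, Add(Rational(5, 9), -16000)), -24) = Mul(Add(233, Rational(-143995, 9)), -24) = Mul(Rational(-141898, 9), -24) = Rational(1135184, 3)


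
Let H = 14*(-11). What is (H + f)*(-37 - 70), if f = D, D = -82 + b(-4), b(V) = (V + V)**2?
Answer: 18404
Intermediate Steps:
H = -154
b(V) = 4*V**2 (b(V) = (2*V)**2 = 4*V**2)
D = -18 (D = -82 + 4*(-4)**2 = -82 + 4*16 = -82 + 64 = -18)
f = -18
(H + f)*(-37 - 70) = (-154 - 18)*(-37 - 70) = -172*(-107) = 18404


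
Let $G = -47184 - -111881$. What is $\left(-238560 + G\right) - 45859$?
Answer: $-219722$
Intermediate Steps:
$G = 64697$ ($G = -47184 + 111881 = 64697$)
$\left(-238560 + G\right) - 45859 = \left(-238560 + 64697\right) - 45859 = -173863 - 45859 = -219722$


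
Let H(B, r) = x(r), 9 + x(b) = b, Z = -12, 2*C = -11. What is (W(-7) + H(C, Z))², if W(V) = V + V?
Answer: 1225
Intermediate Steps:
C = -11/2 (C = (½)*(-11) = -11/2 ≈ -5.5000)
x(b) = -9 + b
H(B, r) = -9 + r
W(V) = 2*V
(W(-7) + H(C, Z))² = (2*(-7) + (-9 - 12))² = (-14 - 21)² = (-35)² = 1225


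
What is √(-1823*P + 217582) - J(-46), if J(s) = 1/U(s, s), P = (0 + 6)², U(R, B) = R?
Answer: 1/46 + √151954 ≈ 389.83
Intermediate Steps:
P = 36 (P = 6² = 36)
J(s) = 1/s
√(-1823*P + 217582) - J(-46) = √(-1823*36 + 217582) - 1/(-46) = √(-65628 + 217582) - 1*(-1/46) = √151954 + 1/46 = 1/46 + √151954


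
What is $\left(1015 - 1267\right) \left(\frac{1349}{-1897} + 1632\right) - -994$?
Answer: $- \frac{111134606}{271} \approx -4.1009 \cdot 10^{5}$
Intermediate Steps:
$\left(1015 - 1267\right) \left(\frac{1349}{-1897} + 1632\right) - -994 = - 252 \left(1349 \left(- \frac{1}{1897}\right) + 1632\right) + 994 = - 252 \left(- \frac{1349}{1897} + 1632\right) + 994 = \left(-252\right) \frac{3094555}{1897} + 994 = - \frac{111403980}{271} + 994 = - \frac{111134606}{271}$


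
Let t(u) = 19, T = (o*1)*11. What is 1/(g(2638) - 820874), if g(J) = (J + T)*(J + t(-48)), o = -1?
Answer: 1/6159065 ≈ 1.6236e-7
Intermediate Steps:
T = -11 (T = -1*1*11 = -1*11 = -11)
g(J) = (-11 + J)*(19 + J) (g(J) = (J - 11)*(J + 19) = (-11 + J)*(19 + J))
1/(g(2638) - 820874) = 1/((-209 + 2638² + 8*2638) - 820874) = 1/((-209 + 6959044 + 21104) - 820874) = 1/(6979939 - 820874) = 1/6159065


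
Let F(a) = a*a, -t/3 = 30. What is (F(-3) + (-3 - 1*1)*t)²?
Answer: 136161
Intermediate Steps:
t = -90 (t = -3*30 = -90)
F(a) = a²
(F(-3) + (-3 - 1*1)*t)² = ((-3)² + (-3 - 1*1)*(-90))² = (9 + (-3 - 1)*(-90))² = (9 - 4*(-90))² = (9 + 360)² = 369² = 136161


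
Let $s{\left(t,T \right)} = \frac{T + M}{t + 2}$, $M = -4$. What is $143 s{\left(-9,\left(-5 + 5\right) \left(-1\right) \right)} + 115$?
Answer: $\frac{1377}{7} \approx 196.71$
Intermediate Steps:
$s{\left(t,T \right)} = \frac{-4 + T}{2 + t}$ ($s{\left(t,T \right)} = \frac{T - 4}{t + 2} = \frac{-4 + T}{2 + t}$)
$143 s{\left(-9,\left(-5 + 5\right) \left(-1\right) \right)} + 115 = 143 \frac{-4 + \left(-5 + 5\right) \left(-1\right)}{2 - 9} + 115 = 143 \frac{-4 + 0 \left(-1\right)}{-7} + 115 = 143 \left(- \frac{-4 + 0}{7}\right) + 115 = 143 \left(\left(- \frac{1}{7}\right) \left(-4\right)\right) + 115 = 143 \cdot \frac{4}{7} + 115 = \frac{572}{7} + 115 = \frac{1377}{7}$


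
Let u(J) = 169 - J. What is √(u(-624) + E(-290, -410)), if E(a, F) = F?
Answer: √383 ≈ 19.570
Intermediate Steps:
√(u(-624) + E(-290, -410)) = √((169 - 1*(-624)) - 410) = √((169 + 624) - 410) = √(793 - 410) = √383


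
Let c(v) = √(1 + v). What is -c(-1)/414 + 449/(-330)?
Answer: -449/330 ≈ -1.3606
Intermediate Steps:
-c(-1)/414 + 449/(-330) = -√(1 - 1)/414 + 449/(-330) = -√0*(1/414) + 449*(-1/330) = -1*0*(1/414) - 449/330 = 0*(1/414) - 449/330 = 0 - 449/330 = -449/330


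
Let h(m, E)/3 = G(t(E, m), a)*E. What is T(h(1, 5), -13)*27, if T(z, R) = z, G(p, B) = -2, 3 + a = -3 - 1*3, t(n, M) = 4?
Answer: -810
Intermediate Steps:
a = -9 (a = -3 + (-3 - 1*3) = -3 + (-3 - 3) = -3 - 6 = -9)
h(m, E) = -6*E (h(m, E) = 3*(-2*E) = -6*E)
T(h(1, 5), -13)*27 = -6*5*27 = -30*27 = -810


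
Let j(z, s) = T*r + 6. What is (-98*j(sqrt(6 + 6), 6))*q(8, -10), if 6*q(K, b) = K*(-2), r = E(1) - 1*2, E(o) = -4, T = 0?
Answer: 1568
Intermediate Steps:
r = -6 (r = -4 - 1*2 = -4 - 2 = -6)
q(K, b) = -K/3 (q(K, b) = (K*(-2))/6 = (-2*K)/6 = -K/3)
j(z, s) = 6 (j(z, s) = 0*(-6) + 6 = 0 + 6 = 6)
(-98*j(sqrt(6 + 6), 6))*q(8, -10) = (-98*6)*(-1/3*8) = -588*(-8/3) = 1568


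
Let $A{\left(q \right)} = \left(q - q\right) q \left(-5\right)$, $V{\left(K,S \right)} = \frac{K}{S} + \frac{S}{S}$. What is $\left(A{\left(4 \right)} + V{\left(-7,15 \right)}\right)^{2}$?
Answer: $\frac{64}{225} \approx 0.28444$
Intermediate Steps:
$V{\left(K,S \right)} = 1 + \frac{K}{S}$ ($V{\left(K,S \right)} = \frac{K}{S} + 1 = 1 + \frac{K}{S}$)
$A{\left(q \right)} = 0$ ($A{\left(q \right)} = 0 q \left(-5\right) = 0 \left(-5\right) = 0$)
$\left(A{\left(4 \right)} + V{\left(-7,15 \right)}\right)^{2} = \left(0 + \frac{-7 + 15}{15}\right)^{2} = \left(0 + \frac{1}{15} \cdot 8\right)^{2} = \left(0 + \frac{8}{15}\right)^{2} = \left(\frac{8}{15}\right)^{2} = \frac{64}{225}$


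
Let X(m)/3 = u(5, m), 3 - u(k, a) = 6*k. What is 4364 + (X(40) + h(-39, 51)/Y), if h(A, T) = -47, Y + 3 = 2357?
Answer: 10082135/2354 ≈ 4283.0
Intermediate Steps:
Y = 2354 (Y = -3 + 2357 = 2354)
u(k, a) = 3 - 6*k
X(m) = -81 (X(m) = 3*(3 - 6*5) = 3*(3 - 30) = 3*(-27) = -81)
4364 + (X(40) + h(-39, 51)/Y) = 4364 + (-81 - 47/2354) = 4364 - 190721/2354 = 10082135/2354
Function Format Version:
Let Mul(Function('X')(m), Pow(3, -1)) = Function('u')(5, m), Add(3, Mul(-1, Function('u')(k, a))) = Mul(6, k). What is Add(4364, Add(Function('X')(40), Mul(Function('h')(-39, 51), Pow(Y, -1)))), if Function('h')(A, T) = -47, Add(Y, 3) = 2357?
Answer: Rational(10082135, 2354) ≈ 4283.0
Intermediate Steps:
Y = 2354 (Y = Add(-3, 2357) = 2354)
Function('u')(k, a) = Add(3, Mul(-6, k)) (Function('u')(k, a) = Add(3, Mul(-1, Mul(6, k))) = Add(3, Mul(-6, k)))
Function('X')(m) = -81 (Function('X')(m) = Mul(3, Add(3, Mul(-6, 5))) = Mul(3, Add(3, -30)) = Mul(3, -27) = -81)
Add(4364, Add(Function('X')(40), Mul(Function('h')(-39, 51), Pow(Y, -1)))) = Add(4364, Add(-81, Mul(-47, Pow(2354, -1)))) = Add(4364, Add(-81, Mul(-47, Rational(1, 2354)))) = Add(4364, Add(-81, Rational(-47, 2354))) = Add(4364, Rational(-190721, 2354)) = Rational(10082135, 2354)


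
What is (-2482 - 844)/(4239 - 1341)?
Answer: -1663/1449 ≈ -1.1477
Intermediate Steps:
(-2482 - 844)/(4239 - 1341) = -3326/2898 = -3326*1/2898 = -1663/1449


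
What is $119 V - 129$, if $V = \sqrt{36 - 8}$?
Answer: $-129 + 238 \sqrt{7} \approx 500.69$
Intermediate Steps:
$V = 2 \sqrt{7}$ ($V = \sqrt{36 + \left(-11 + 3\right)} = \sqrt{36 - 8} = \sqrt{28} = 2 \sqrt{7} \approx 5.2915$)
$119 V - 129 = 119 \cdot 2 \sqrt{7} - 129 = 238 \sqrt{7} - 129 = -129 + 238 \sqrt{7}$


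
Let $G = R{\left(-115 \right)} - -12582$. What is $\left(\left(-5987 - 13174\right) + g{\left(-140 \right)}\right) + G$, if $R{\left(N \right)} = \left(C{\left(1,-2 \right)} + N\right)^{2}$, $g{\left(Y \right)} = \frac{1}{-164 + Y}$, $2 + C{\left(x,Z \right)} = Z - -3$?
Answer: $\frac{2090607}{304} \approx 6877.0$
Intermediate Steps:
$C{\left(x,Z \right)} = 1 + Z$ ($C{\left(x,Z \right)} = -2 + \left(Z - -3\right) = -2 + \left(Z + 3\right) = -2 + \left(3 + Z\right) = 1 + Z$)
$R{\left(N \right)} = \left(-1 + N\right)^{2}$ ($R{\left(N \right)} = \left(\left(1 - 2\right) + N\right)^{2} = \left(-1 + N\right)^{2}$)
$G = 26038$ ($G = \left(-1 - 115\right)^{2} - -12582 = \left(-116\right)^{2} + 12582 = 13456 + 12582 = 26038$)
$\left(\left(-5987 - 13174\right) + g{\left(-140 \right)}\right) + G = \left(\left(-5987 - 13174\right) + \frac{1}{-164 - 140}\right) + 26038 = \left(-19161 + \frac{1}{-304}\right) + 26038 = \left(-19161 - \frac{1}{304}\right) + 26038 = - \frac{5824945}{304} + 26038 = \frac{2090607}{304}$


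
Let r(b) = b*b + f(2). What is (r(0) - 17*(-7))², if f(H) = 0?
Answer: 14161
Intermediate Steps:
r(b) = b² (r(b) = b*b + 0 = b² + 0 = b²)
(r(0) - 17*(-7))² = (0² - 17*(-7))² = (0 + 119)² = 119² = 14161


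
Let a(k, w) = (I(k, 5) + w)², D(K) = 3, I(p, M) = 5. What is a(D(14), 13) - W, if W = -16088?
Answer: 16412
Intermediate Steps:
a(k, w) = (5 + w)²
a(D(14), 13) - W = (5 + 13)² - 1*(-16088) = 18² + 16088 = 324 + 16088 = 16412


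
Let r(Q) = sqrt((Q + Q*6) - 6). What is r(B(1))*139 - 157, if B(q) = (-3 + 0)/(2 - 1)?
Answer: -157 + 417*I*sqrt(3) ≈ -157.0 + 722.27*I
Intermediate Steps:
B(q) = -3 (B(q) = -3/1 = -3*1 = -3)
r(Q) = sqrt(-6 + 7*Q) (r(Q) = sqrt((Q + 6*Q) - 6) = sqrt(7*Q - 6) = sqrt(-6 + 7*Q))
r(B(1))*139 - 157 = sqrt(-6 + 7*(-3))*139 - 157 = sqrt(-6 - 21)*139 - 157 = sqrt(-27)*139 - 157 = (3*I*sqrt(3))*139 - 157 = 417*I*sqrt(3) - 157 = -157 + 417*I*sqrt(3)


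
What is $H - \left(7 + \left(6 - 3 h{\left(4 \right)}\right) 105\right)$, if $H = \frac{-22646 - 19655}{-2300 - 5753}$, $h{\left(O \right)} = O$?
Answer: $\frac{5059320}{8053} \approx 628.25$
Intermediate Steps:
$H = \frac{42301}{8053}$ ($H = - \frac{42301}{-8053} = \left(-42301\right) \left(- \frac{1}{8053}\right) = \frac{42301}{8053} \approx 5.2528$)
$H - \left(7 + \left(6 - 3 h{\left(4 \right)}\right) 105\right) = \frac{42301}{8053} - \left(7 + \left(6 - 12\right) 105\right) = \frac{42301}{8053} - \left(7 - 630\right) = \frac{42301}{8053} - -623 = \frac{42301}{8053} + 623 = \frac{5059320}{8053}$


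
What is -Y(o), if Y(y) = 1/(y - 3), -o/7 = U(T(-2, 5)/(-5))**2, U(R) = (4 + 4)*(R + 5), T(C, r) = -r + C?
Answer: 25/458827 ≈ 5.4487e-5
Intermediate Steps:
T(C, r) = C - r
U(R) = 40 + 8*R (U(R) = 8*(5 + R) = 40 + 8*R)
o = -458752/25 (o = -7*(40 + 8*((-2 - 1*5)/(-5)))**2 = -7*(40 + 8*((-2 - 5)*(-1/5)))**2 = -7*(40 + 8*(-7*(-1/5)))**2 = -7*(40 + 8*(7/5))**2 = -7*(40 + 56/5)**2 = -7*(256/5)**2 = -7*65536/25 = -458752/25 ≈ -18350.)
Y(y) = 1/(-3 + y)
-Y(o) = -1/(-3 - 458752/25) = -1/(-458827/25) = -1*(-25/458827) = 25/458827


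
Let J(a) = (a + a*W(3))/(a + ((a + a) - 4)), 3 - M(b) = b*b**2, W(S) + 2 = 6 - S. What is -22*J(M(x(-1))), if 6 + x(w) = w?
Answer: -692/47 ≈ -14.723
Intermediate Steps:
x(w) = -6 + w
W(S) = 4 - S (W(S) = -2 + (6 - S) = 4 - S)
M(b) = 3 - b**3 (M(b) = 3 - b*b**2 = 3 - b**3)
J(a) = 2*a/(-4 + 3*a) (J(a) = (a + a*(4 - 1*3))/(a + ((a + a) - 4)) = (a + a*(4 - 3))/(a + (2*a - 4)) = (a + a*1)/(a + (-4 + 2*a)) = (a + a)/(-4 + 3*a) = (2*a)/(-4 + 3*a) = 2*a/(-4 + 3*a))
-22*J(M(x(-1))) = -44*(3 - (-6 - 1)**3)/(-4 + 3*(3 - (-6 - 1)**3)) = -44*(3 - 1*(-7)**3)/(-4 + 3*(3 - 1*(-7)**3)) = -44*(3 - 1*(-343))/(-4 + 3*(3 - 1*(-343))) = -44*(3 + 343)/(-4 + 3*(3 + 343)) = -44*346/(-4 + 3*346) = -44*346/(-4 + 1038) = -44*346/1034 = -22*346/517 = -692/47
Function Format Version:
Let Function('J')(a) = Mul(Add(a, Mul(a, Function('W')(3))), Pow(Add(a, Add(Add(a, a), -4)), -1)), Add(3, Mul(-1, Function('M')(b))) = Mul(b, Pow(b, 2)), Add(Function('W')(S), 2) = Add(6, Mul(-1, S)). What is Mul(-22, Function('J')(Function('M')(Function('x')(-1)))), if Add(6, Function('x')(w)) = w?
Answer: Rational(-692, 47) ≈ -14.723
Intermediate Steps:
Function('x')(w) = Add(-6, w)
Function('W')(S) = Add(4, Mul(-1, S)) (Function('W')(S) = Add(-2, Add(6, Mul(-1, S))) = Add(4, Mul(-1, S)))
Function('M')(b) = Add(3, Mul(-1, Pow(b, 3))) (Function('M')(b) = Add(3, Mul(-1, Mul(b, Pow(b, 2)))) = Add(3, Mul(-1, Pow(b, 3))))
Function('J')(a) = Mul(2, a, Pow(Add(-4, Mul(3, a)), -1)) (Function('J')(a) = Mul(Add(a, Mul(a, Add(4, Mul(-1, 3)))), Pow(Add(a, Add(Add(a, a), -4)), -1)) = Mul(Add(a, Mul(a, Add(4, -3))), Pow(Add(a, Add(Mul(2, a), -4)), -1)) = Mul(Add(a, Mul(a, 1)), Pow(Add(a, Add(-4, Mul(2, a))), -1)) = Mul(Add(a, a), Pow(Add(-4, Mul(3, a)), -1)) = Mul(Mul(2, a), Pow(Add(-4, Mul(3, a)), -1)) = Mul(2, a, Pow(Add(-4, Mul(3, a)), -1)))
Mul(-22, Function('J')(Function('M')(Function('x')(-1)))) = Mul(-22, Mul(2, Add(3, Mul(-1, Pow(Add(-6, -1), 3))), Pow(Add(-4, Mul(3, Add(3, Mul(-1, Pow(Add(-6, -1), 3))))), -1))) = Mul(-22, Mul(2, Add(3, Mul(-1, Pow(-7, 3))), Pow(Add(-4, Mul(3, Add(3, Mul(-1, Pow(-7, 3))))), -1))) = Mul(-22, Mul(2, Add(3, Mul(-1, -343)), Pow(Add(-4, Mul(3, Add(3, Mul(-1, -343)))), -1))) = Mul(-22, Mul(2, Add(3, 343), Pow(Add(-4, Mul(3, Add(3, 343))), -1))) = Mul(-22, Mul(2, 346, Pow(Add(-4, Mul(3, 346)), -1))) = Mul(-22, Mul(2, 346, Pow(Add(-4, 1038), -1))) = Mul(-22, Mul(2, 346, Pow(1034, -1))) = Mul(-22, Mul(2, 346, Rational(1, 1034))) = Mul(-22, Rational(346, 517)) = Rational(-692, 47)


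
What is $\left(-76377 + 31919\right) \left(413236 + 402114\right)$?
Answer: $-36248830300$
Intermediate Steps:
$\left(-76377 + 31919\right) \left(413236 + 402114\right) = \left(-44458\right) 815350 = -36248830300$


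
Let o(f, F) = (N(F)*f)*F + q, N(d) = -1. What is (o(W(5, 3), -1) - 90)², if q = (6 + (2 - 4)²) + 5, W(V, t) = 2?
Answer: 5329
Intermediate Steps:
q = 15 (q = (6 + (-2)²) + 5 = (6 + 4) + 5 = 10 + 5 = 15)
o(f, F) = 15 - F*f (o(f, F) = (-f)*F + 15 = -F*f + 15 = 15 - F*f)
(o(W(5, 3), -1) - 90)² = ((15 - 1*(-1)*2) - 90)² = ((15 + 2) - 90)² = (17 - 90)² = (-73)² = 5329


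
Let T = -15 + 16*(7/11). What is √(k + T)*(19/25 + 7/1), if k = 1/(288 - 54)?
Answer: 97*I*√3543826/10725 ≈ 17.026*I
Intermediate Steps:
k = 1/234 ≈ 0.0042735
T = -53/11 (T = -15 + 16*(7*(1/11)) = -15 + 16*(7/11) = -15 + 112/11 = -53/11 ≈ -4.8182)
√(k + T)*(19/25 + 7/1) = √(1/234 - 53/11)*(19/25 + 7/1) = √(-12391/2574)*(19*(1/25) + 7*1) = (I*√3543826/858)*(19/25 + 7) = (I*√3543826/858)*(194/25) = 97*I*√3543826/10725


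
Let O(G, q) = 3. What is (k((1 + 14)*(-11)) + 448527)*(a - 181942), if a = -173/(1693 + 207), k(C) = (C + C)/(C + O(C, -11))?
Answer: -116288993027287/1425 ≈ -8.1606e+10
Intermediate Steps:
k(C) = 2*C/(3 + C) (k(C) = (C + C)/(C + 3) = (2*C)/(3 + C) = 2*C/(3 + C))
a = -173/1900 ≈ -0.091053
(k((1 + 14)*(-11)) + 448527)*(a - 181942) = (2*((1 + 14)*(-11))/(3 + (1 + 14)*(-11)) + 448527)*(-173/1900 - 181942) = (2*(15*(-11))/(3 + 15*(-11)) + 448527)*(-345689973/1900) = (2*(-165)/(3 - 165) + 448527)*(-345689973/1900) = (2*(-165)/(-162) + 448527)*(-345689973/1900) = (2*(-165)*(-1/162) + 448527)*(-345689973/1900) = (55/27 + 448527)*(-345689973/1900) = (12110284/27)*(-345689973/1900) = -116288993027287/1425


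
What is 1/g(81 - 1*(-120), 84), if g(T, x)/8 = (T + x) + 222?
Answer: 1/4056 ≈ 0.00024655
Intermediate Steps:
g(T, x) = 1776 + 8*T + 8*x (g(T, x) = 8*((T + x) + 222) = 8*(222 + T + x) = 1776 + 8*T + 8*x)
1/g(81 - 1*(-120), 84) = 1/(1776 + 8*(81 - 1*(-120)) + 8*84) = 1/(1776 + 8*(81 + 120) + 672) = 1/(1776 + 8*201 + 672) = 1/(1776 + 1608 + 672) = 1/4056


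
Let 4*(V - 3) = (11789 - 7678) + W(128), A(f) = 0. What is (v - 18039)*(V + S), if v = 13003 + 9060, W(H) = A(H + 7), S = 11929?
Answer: 52150034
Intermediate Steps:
W(H) = 0
V = 4123/4 (V = 3 + ((11789 - 7678) + 0)/4 = 3 + (4111 + 0)/4 = 3 + (¼)*4111 = 3 + 4111/4 = 4123/4 ≈ 1030.8)
v = 22063
(v - 18039)*(V + S) = (22063 - 18039)*(4123/4 + 11929) = 4024*(51839/4) = 52150034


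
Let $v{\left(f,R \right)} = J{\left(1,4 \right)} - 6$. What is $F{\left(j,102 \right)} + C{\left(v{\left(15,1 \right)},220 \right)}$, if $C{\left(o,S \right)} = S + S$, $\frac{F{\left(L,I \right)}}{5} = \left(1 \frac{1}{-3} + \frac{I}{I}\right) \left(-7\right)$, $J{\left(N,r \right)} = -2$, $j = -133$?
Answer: $\frac{1250}{3} \approx 416.67$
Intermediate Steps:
$F{\left(L,I \right)} = - \frac{70}{3}$ ($F{\left(L,I \right)} = 5 \left(1 \frac{1}{-3} + \frac{I}{I}\right) \left(-7\right) = 5 \left(1 \left(- \frac{1}{3}\right) + 1\right) \left(-7\right) = 5 \left(- \frac{1}{3} + 1\right) \left(-7\right) = 5 \cdot \frac{2}{3} \left(-7\right) = 5 \left(- \frac{14}{3}\right) = - \frac{70}{3}$)
$v{\left(f,R \right)} = -8$ ($v{\left(f,R \right)} = -2 - 6 = -8$)
$C{\left(o,S \right)} = 2 S$
$F{\left(j,102 \right)} + C{\left(v{\left(15,1 \right)},220 \right)} = - \frac{70}{3} + 2 \cdot 220 = - \frac{70}{3} + 440 = \frac{1250}{3}$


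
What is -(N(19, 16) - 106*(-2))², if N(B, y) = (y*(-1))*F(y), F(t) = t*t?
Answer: -15085456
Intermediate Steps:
F(t) = t²
N(B, y) = -y³ (N(B, y) = (y*(-1))*y² = (-y)*y² = -y³)
-(N(19, 16) - 106*(-2))² = -(-1*16³ - 106*(-2))² = -(-1*4096 + 212)² = -(-4096 + 212)² = -1*(-3884)² = -1*15085456 = -15085456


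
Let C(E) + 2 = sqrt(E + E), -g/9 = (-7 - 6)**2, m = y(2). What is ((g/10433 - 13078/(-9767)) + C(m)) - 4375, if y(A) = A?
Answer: -445687023458/101899111 ≈ -4373.8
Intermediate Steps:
m = 2
g = -1521 (g = -9*(-7 - 6)**2 = -9*(-13)**2 = -9*169 = -1521)
C(E) = -2 + sqrt(2)*sqrt(E) (C(E) = -2 + sqrt(E + E) = -2 + sqrt(2*E) = -2 + sqrt(2)*sqrt(E))
((g/10433 - 13078/(-9767)) + C(m)) - 4375 = ((-1521/10433 - 13078/(-9767)) + (-2 + sqrt(2)*sqrt(2))) - 4375 = ((-1521*1/10433 - 13078*(-1/9767)) + (-2 + 2)) - 4375 = ((-1521/10433 + 13078/9767) + 0) - 4375 = (121587167/101899111 + 0) - 4375 = 121587167/101899111 - 4375 = -445687023458/101899111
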